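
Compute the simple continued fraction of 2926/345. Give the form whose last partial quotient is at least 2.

2926 = 8×345 + 166
345 = 2×166 + 13
166 = 12×13 + 10
13 = 1×10 + 3
10 = 3×3 + 1
3 = 3×1 + 0  (stop)
So 2926/345 = [8; 2, 12, 1, 3, 3].

[8; 2, 12, 1, 3, 3]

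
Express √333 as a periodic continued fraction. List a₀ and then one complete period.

[18; 4, 36]

a₀ = ⌊√333⌋ = 18.
With m₀=0, d₀=1 and mₖ₊₁ = dₖaₖ − mₖ, dₖ₊₁ = (n − mₖ₊₁²)/dₖ, aₖ₊₁ = ⌊(a₀+mₖ₊₁)/dₖ₊₁⌋:
  k=1: m=18, d=9, a=4
  k=2: m=18, d=1, a=36
d=1 and a=2a₀=36 at k=2, so the next step gives (m, d) = (18, 9) again — its k=1 value — and the period has length 2.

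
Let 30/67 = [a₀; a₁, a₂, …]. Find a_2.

30 = 0·67 + 30   →  a_0 = 0
67 = 2·30 + 7   →  a_1 = 2
30 = 4·7 + 2   →  a_2 = 4

4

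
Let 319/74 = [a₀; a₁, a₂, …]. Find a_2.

319 = 4·74 + 23   →  a_0 = 4
74 = 3·23 + 5   →  a_1 = 3
23 = 4·5 + 3   →  a_2 = 4

4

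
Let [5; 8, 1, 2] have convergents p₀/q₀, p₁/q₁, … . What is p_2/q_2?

Using pₖ = aₖpₖ₋₁ + pₖ₋₂, qₖ = aₖqₖ₋₁ + qₖ₋₂ (with p₋₁=1, p₋₂=0, q₋₁=0, q₋₂=1):
  k=0: a=5, p=5, q=1
  k=1: a=8, p=41, q=8
  k=2: a=1, p=46, q=9

46/9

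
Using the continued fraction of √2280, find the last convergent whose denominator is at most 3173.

72961/1528

√2280 = [47; 1, 2, 1, 94, …] (period length 4).
Convergents:
  p_0/q_0 = 47/1
  p_1/q_1 = 48/1
  p_2/q_2 = 143/3
  p_3/q_3 = 191/4
  p_4/q_4 = 18097/379
  p_5/q_5 = 18288/383
  p_6/q_6 = 54673/1145
  p_7/q_7 = 72961/1528
  p_8/q_8 = 6913007/144777
q_7 = 1528 ≤ 3173 < 144777 = q_8, so the answer is 72961/1528.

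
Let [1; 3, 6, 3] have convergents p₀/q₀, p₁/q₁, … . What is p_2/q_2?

Using pₖ = aₖpₖ₋₁ + pₖ₋₂, qₖ = aₖqₖ₋₁ + qₖ₋₂ (with p₋₁=1, p₋₂=0, q₋₁=0, q₋₂=1):
  k=0: a=1, p=1, q=1
  k=1: a=3, p=4, q=3
  k=2: a=6, p=25, q=19

25/19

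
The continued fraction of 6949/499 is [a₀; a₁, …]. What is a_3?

2

6949 = 13·499 + 462   →  a_0 = 13
499 = 1·462 + 37   →  a_1 = 1
462 = 12·37 + 18   →  a_2 = 12
37 = 2·18 + 1   →  a_3 = 2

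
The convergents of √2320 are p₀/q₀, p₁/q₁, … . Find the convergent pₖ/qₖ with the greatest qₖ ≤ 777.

27792/577

√2320 = [48; 6, 96, …] (period length 2).
Convergents:
  p_0/q_0 = 48/1
  p_1/q_1 = 289/6
  p_2/q_2 = 27792/577
  p_3/q_3 = 167041/3468
q_2 = 577 ≤ 777 < 3468 = q_3, so the answer is 27792/577.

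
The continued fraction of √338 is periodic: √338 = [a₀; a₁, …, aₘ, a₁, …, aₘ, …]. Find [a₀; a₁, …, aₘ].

[18; 2, 1, 1, 2, 36]

a₀ = ⌊√338⌋ = 18.
With m₀=0, d₀=1 and mₖ₊₁ = dₖaₖ − mₖ, dₖ₊₁ = (n − mₖ₊₁²)/dₖ, aₖ₊₁ = ⌊(a₀+mₖ₊₁)/dₖ₊₁⌋:
  k=1: m=18, d=14, a=2
  k=2: m=10, d=17, a=1
  k=3: m=7, d=17, a=1
  k=4: m=10, d=14, a=2
  k=5: m=18, d=1, a=36
d=1 and a=2a₀=36 at k=5, so the next step gives (m, d) = (18, 14) again — its k=1 value — and the period has length 5.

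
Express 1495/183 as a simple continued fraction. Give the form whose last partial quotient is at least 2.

1495 = 8×183 + 31
183 = 5×31 + 28
31 = 1×28 + 3
28 = 9×3 + 1
3 = 3×1 + 0  (stop)
So 1495/183 = [8; 5, 1, 9, 3].

[8; 5, 1, 9, 3]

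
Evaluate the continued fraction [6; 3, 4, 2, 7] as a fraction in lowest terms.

1363/216

Using pₖ = aₖpₖ₋₁ + pₖ₋₂ and qₖ = aₖqₖ₋₁ + qₖ₋₂:
  k=0: a=6, p=6, q=1
  k=1: a=3, p=19, q=3
  k=2: a=4, p=82, q=13
  k=3: a=2, p=183, q=29
  k=4: a=7, p=1363, q=216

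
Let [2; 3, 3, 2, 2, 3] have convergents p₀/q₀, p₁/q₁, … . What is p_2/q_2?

Using pₖ = aₖpₖ₋₁ + pₖ₋₂, qₖ = aₖqₖ₋₁ + qₖ₋₂ (with p₋₁=1, p₋₂=0, q₋₁=0, q₋₂=1):
  k=0: a=2, p=2, q=1
  k=1: a=3, p=7, q=3
  k=2: a=3, p=23, q=10

23/10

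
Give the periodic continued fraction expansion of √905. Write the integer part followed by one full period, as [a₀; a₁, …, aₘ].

a₀ = ⌊√905⌋ = 30.
With m₀=0, d₀=1 and mₖ₊₁ = dₖaₖ − mₖ, dₖ₊₁ = (n − mₖ₊₁²)/dₖ, aₖ₊₁ = ⌊(a₀+mₖ₊₁)/dₖ₊₁⌋:
  k=1: m=30, d=5, a=12
  k=2: m=30, d=1, a=60
d=1 and a=2a₀=60 at k=2, so the next step gives (m, d) = (30, 5) again — its k=1 value — and the period has length 2.

[30; 12, 60]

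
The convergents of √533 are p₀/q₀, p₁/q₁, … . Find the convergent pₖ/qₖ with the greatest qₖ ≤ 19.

277/12

√533 = [23; 11, 1, 1, 11, 46, …] (period length 5).
Convergents:
  p_0/q_0 = 23/1
  p_1/q_1 = 254/11
  p_2/q_2 = 277/12
  p_3/q_3 = 531/23
q_2 = 12 ≤ 19 < 23 = q_3, so the answer is 277/12.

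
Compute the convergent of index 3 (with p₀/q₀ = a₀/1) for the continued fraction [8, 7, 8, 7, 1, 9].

Using pₖ = aₖpₖ₋₁ + pₖ₋₂, qₖ = aₖqₖ₋₁ + qₖ₋₂ (with p₋₁=1, p₋₂=0, q₋₁=0, q₋₂=1):
  k=0: a=8, p=8, q=1
  k=1: a=7, p=57, q=7
  k=2: a=8, p=464, q=57
  k=3: a=7, p=3305, q=406

3305/406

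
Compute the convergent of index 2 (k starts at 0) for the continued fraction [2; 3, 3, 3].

Using pₖ = aₖpₖ₋₁ + pₖ₋₂, qₖ = aₖqₖ₋₁ + qₖ₋₂ (with p₋₁=1, p₋₂=0, q₋₁=0, q₋₂=1):
  k=0: a=2, p=2, q=1
  k=1: a=3, p=7, q=3
  k=2: a=3, p=23, q=10

23/10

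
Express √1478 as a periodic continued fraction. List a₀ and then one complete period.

[38; 2, 4, 38, 4, 2, 76]

a₀ = ⌊√1478⌋ = 38.
With m₀=0, d₀=1 and mₖ₊₁ = dₖaₖ − mₖ, dₖ₊₁ = (n − mₖ₊₁²)/dₖ, aₖ₊₁ = ⌊(a₀+mₖ₊₁)/dₖ₊₁⌋:
  k=1: m=38, d=34, a=2
  k=2: m=30, d=17, a=4
  k=3: m=38, d=2, a=38
  k=4: m=38, d=17, a=4
  k=5: m=30, d=34, a=2
  k=6: m=38, d=1, a=76
d=1 and a=2a₀=76 at k=6, so the next step gives (m, d) = (38, 34) again — its k=1 value — and the period has length 6.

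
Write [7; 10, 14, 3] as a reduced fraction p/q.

Fold from the inside: start with 3/1.
  14 + 1/3 = 43/3
  10 + 3/43 = 433/43
  7 + 43/433 = 3074/433

3074/433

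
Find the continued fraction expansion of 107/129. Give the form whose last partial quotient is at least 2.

[0; 1, 4, 1, 6, 3]

107 = 0*129 + 107
129 = 1*107 + 22
107 = 4*22 + 19
22 = 1*19 + 3
19 = 6*3 + 1
3 = 3*1 + 0  (stop)
So 107/129 = [0; 1, 4, 1, 6, 3].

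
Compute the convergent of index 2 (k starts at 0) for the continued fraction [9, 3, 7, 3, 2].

205/22

Using pₖ = aₖpₖ₋₁ + pₖ₋₂, qₖ = aₖqₖ₋₁ + qₖ₋₂ (with p₋₁=1, p₋₂=0, q₋₁=0, q₋₂=1):
  k=0: a=9, p=9, q=1
  k=1: a=3, p=28, q=3
  k=2: a=7, p=205, q=22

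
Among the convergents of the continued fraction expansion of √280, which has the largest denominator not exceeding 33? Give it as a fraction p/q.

251/15

√280 = [16; 1, 2, 1, 2, 1, 32, …] (period length 6).
Convergents:
  p_0/q_0 = 16/1
  p_1/q_1 = 17/1
  p_2/q_2 = 50/3
  p_3/q_3 = 67/4
  p_4/q_4 = 184/11
  p_5/q_5 = 251/15
  p_6/q_6 = 8216/491
q_5 = 15 ≤ 33 < 491 = q_6, so the answer is 251/15.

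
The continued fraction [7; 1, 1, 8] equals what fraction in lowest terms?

128/17

Using pₖ = aₖpₖ₋₁ + pₖ₋₂ and qₖ = aₖqₖ₋₁ + qₖ₋₂:
  k=0: a=7, p=7, q=1
  k=1: a=1, p=8, q=1
  k=2: a=1, p=15, q=2
  k=3: a=8, p=128, q=17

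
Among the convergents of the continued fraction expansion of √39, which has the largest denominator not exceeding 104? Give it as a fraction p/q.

306/49

√39 = [6; 4, 12, …] (period length 2).
Convergents:
  p_0/q_0 = 6/1
  p_1/q_1 = 25/4
  p_2/q_2 = 306/49
  p_3/q_3 = 1249/200
q_2 = 49 ≤ 104 < 200 = q_3, so the answer is 306/49.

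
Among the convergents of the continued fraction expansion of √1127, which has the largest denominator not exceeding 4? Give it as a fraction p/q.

√1127 = [33; 1, 1, 3, 33, 3, 1, 1, 66, …] (period length 8).
Convergents:
  p_0/q_0 = 33/1
  p_1/q_1 = 34/1
  p_2/q_2 = 67/2
  p_3/q_3 = 235/7
q_2 = 2 ≤ 4 < 7 = q_3, so the answer is 67/2.

67/2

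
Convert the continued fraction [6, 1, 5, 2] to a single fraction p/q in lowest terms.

89/13

Using pₖ = aₖpₖ₋₁ + pₖ₋₂ and qₖ = aₖqₖ₋₁ + qₖ₋₂:
  k=0: a=6, p=6, q=1
  k=1: a=1, p=7, q=1
  k=2: a=5, p=41, q=6
  k=3: a=2, p=89, q=13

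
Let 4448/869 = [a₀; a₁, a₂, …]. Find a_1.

4448 = 5·869 + 103   →  a_0 = 5
869 = 8·103 + 45   →  a_1 = 8

8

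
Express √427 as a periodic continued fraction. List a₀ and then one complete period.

a₀ = ⌊√427⌋ = 20.
With m₀=0, d₀=1 and mₖ₊₁ = dₖaₖ − mₖ, dₖ₊₁ = (n − mₖ₊₁²)/dₖ, aₖ₊₁ = ⌊(a₀+mₖ₊₁)/dₖ₊₁⌋:
  k=1: m=20, d=27, a=1
  k=2: m=7, d=14, a=1
  k=3: m=7, d=27, a=1
  k=4: m=20, d=1, a=40
d=1 and a=2a₀=40 at k=4, so the next step gives (m, d) = (20, 27) again — its k=1 value — and the period has length 4.

[20; 1, 1, 1, 40]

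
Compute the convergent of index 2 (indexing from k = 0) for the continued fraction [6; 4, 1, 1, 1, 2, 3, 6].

Using pₖ = aₖpₖ₋₁ + pₖ₋₂, qₖ = aₖqₖ₋₁ + qₖ₋₂ (with p₋₁=1, p₋₂=0, q₋₁=0, q₋₂=1):
  k=0: a=6, p=6, q=1
  k=1: a=4, p=25, q=4
  k=2: a=1, p=31, q=5

31/5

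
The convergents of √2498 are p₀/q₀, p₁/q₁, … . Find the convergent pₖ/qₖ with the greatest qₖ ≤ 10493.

249850/4999

√2498 = [49; 1, 48, 1, 98, …] (period length 4).
Convergents:
  p_0/q_0 = 49/1
  p_1/q_1 = 50/1
  p_2/q_2 = 2449/49
  p_3/q_3 = 2499/50
  p_4/q_4 = 247351/4949
  p_5/q_5 = 249850/4999
  p_6/q_6 = 12240151/244901
q_5 = 4999 ≤ 10493 < 244901 = q_6, so the answer is 249850/4999.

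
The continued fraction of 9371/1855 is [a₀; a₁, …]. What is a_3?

10

9371 = 5·1855 + 96   →  a_0 = 5
1855 = 19·96 + 31   →  a_1 = 19
96 = 3·31 + 3   →  a_2 = 3
31 = 10·3 + 1   →  a_3 = 10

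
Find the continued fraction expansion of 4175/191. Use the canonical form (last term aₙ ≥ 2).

4175 = 21·191 + 164
191 = 1·164 + 27
164 = 6·27 + 2
27 = 13·2 + 1
2 = 2·1 + 0  (stop)
So 4175/191 = [21; 1, 6, 13, 2].

[21; 1, 6, 13, 2]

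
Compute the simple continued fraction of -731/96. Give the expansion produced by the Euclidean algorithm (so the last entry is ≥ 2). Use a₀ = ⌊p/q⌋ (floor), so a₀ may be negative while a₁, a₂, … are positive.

[-8; 2, 1, 1, 2, 7]

-731 = -8×96 + 37
96 = 2×37 + 22
37 = 1×22 + 15
22 = 1×15 + 7
15 = 2×7 + 1
7 = 7×1 + 0  (stop)
So -731/96 = [-8; 2, 1, 1, 2, 7].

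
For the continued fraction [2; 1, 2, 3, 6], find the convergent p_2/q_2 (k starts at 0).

Using pₖ = aₖpₖ₋₁ + pₖ₋₂, qₖ = aₖqₖ₋₁ + qₖ₋₂ (with p₋₁=1, p₋₂=0, q₋₁=0, q₋₂=1):
  k=0: a=2, p=2, q=1
  k=1: a=1, p=3, q=1
  k=2: a=2, p=8, q=3

8/3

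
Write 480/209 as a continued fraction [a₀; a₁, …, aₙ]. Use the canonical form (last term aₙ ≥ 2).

[2; 3, 2, 1, 2, 3, 2]

480 = 2×209 + 62
209 = 3×62 + 23
62 = 2×23 + 16
23 = 1×16 + 7
16 = 2×7 + 2
7 = 3×2 + 1
2 = 2×1 + 0  (stop)
So 480/209 = [2; 3, 2, 1, 2, 3, 2].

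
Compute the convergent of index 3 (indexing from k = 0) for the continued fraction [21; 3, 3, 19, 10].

Using pₖ = aₖpₖ₋₁ + pₖ₋₂, qₖ = aₖqₖ₋₁ + qₖ₋₂ (with p₋₁=1, p₋₂=0, q₋₁=0, q₋₂=1):
  k=0: a=21, p=21, q=1
  k=1: a=3, p=64, q=3
  k=2: a=3, p=213, q=10
  k=3: a=19, p=4111, q=193

4111/193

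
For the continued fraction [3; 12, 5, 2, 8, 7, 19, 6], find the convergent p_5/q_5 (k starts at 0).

24857/8065

Using pₖ = aₖpₖ₋₁ + pₖ₋₂, qₖ = aₖqₖ₋₁ + qₖ₋₂ (with p₋₁=1, p₋₂=0, q₋₁=0, q₋₂=1):
  k=0: a=3, p=3, q=1
  k=1: a=12, p=37, q=12
  k=2: a=5, p=188, q=61
  k=3: a=2, p=413, q=134
  k=4: a=8, p=3492, q=1133
  k=5: a=7, p=24857, q=8065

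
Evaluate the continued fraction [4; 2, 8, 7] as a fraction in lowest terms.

Fold from the inside: start with 7/1.
  8 + 1/7 = 57/7
  2 + 7/57 = 121/57
  4 + 57/121 = 541/121

541/121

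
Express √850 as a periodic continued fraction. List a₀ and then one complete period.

[29; 6, 2, 6, 58]

a₀ = ⌊√850⌋ = 29.
With m₀=0, d₀=1 and mₖ₊₁ = dₖaₖ − mₖ, dₖ₊₁ = (n − mₖ₊₁²)/dₖ, aₖ₊₁ = ⌊(a₀+mₖ₊₁)/dₖ₊₁⌋:
  k=1: m=29, d=9, a=6
  k=2: m=25, d=25, a=2
  k=3: m=25, d=9, a=6
  k=4: m=29, d=1, a=58
d=1 and a=2a₀=58 at k=4, so the next step gives (m, d) = (29, 9) again — its k=1 value — and the period has length 4.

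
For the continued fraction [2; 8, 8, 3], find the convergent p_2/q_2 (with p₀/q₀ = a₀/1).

138/65

Using pₖ = aₖpₖ₋₁ + pₖ₋₂, qₖ = aₖqₖ₋₁ + qₖ₋₂ (with p₋₁=1, p₋₂=0, q₋₁=0, q₋₂=1):
  k=0: a=2, p=2, q=1
  k=1: a=8, p=17, q=8
  k=2: a=8, p=138, q=65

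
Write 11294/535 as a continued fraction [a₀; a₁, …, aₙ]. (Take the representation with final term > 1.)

[21; 9, 14, 1, 3]

11294 = 21×535 + 59
535 = 9×59 + 4
59 = 14×4 + 3
4 = 1×3 + 1
3 = 3×1 + 0  (stop)
So 11294/535 = [21; 9, 14, 1, 3].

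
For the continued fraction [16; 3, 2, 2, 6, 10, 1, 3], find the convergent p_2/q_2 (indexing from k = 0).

Using pₖ = aₖpₖ₋₁ + pₖ₋₂, qₖ = aₖqₖ₋₁ + qₖ₋₂ (with p₋₁=1, p₋₂=0, q₋₁=0, q₋₂=1):
  k=0: a=16, p=16, q=1
  k=1: a=3, p=49, q=3
  k=2: a=2, p=114, q=7

114/7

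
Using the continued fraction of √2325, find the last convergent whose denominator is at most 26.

√2325 = [48; 4, 1, 1, 2, 1, 1, 4, 96, …] (period length 8).
Convergents:
  p_0/q_0 = 48/1
  p_1/q_1 = 193/4
  p_2/q_2 = 241/5
  p_3/q_3 = 434/9
  p_4/q_4 = 1109/23
  p_5/q_5 = 1543/32
q_4 = 23 ≤ 26 < 32 = q_5, so the answer is 1109/23.

1109/23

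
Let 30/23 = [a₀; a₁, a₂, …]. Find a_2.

3

30 = 1·23 + 7   →  a_0 = 1
23 = 3·7 + 2   →  a_1 = 3
7 = 3·2 + 1   →  a_2 = 3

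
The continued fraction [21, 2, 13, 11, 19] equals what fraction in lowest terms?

122617/5708

Fold from the inside: start with 19/1.
  11 + 1/19 = 210/19
  13 + 19/210 = 2749/210
  2 + 210/2749 = 5708/2749
  21 + 2749/5708 = 122617/5708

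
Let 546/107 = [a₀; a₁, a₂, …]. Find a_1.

546 = 5·107 + 11   →  a_0 = 5
107 = 9·11 + 8   →  a_1 = 9

9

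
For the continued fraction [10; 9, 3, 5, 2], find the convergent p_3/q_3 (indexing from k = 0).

Using pₖ = aₖpₖ₋₁ + pₖ₋₂, qₖ = aₖqₖ₋₁ + qₖ₋₂ (with p₋₁=1, p₋₂=0, q₋₁=0, q₋₂=1):
  k=0: a=10, p=10, q=1
  k=1: a=9, p=91, q=9
  k=2: a=3, p=283, q=28
  k=3: a=5, p=1506, q=149

1506/149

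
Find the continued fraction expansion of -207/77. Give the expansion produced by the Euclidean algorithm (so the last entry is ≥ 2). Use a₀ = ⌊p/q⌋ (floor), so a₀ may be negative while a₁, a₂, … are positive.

-207 = -3×77 + 24
77 = 3×24 + 5
24 = 4×5 + 4
5 = 1×4 + 1
4 = 4×1 + 0  (stop)
So -207/77 = [-3; 3, 4, 1, 4].

[-3; 3, 4, 1, 4]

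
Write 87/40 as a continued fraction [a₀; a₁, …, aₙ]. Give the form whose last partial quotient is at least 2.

[2; 5, 1, 2, 2]

87 = 2×40 + 7
40 = 5×7 + 5
7 = 1×5 + 2
5 = 2×2 + 1
2 = 2×1 + 0  (stop)
So 87/40 = [2; 5, 1, 2, 2].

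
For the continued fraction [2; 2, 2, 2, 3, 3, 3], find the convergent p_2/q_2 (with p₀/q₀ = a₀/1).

12/5

Using pₖ = aₖpₖ₋₁ + pₖ₋₂, qₖ = aₖqₖ₋₁ + qₖ₋₂ (with p₋₁=1, p₋₂=0, q₋₁=0, q₋₂=1):
  k=0: a=2, p=2, q=1
  k=1: a=2, p=5, q=2
  k=2: a=2, p=12, q=5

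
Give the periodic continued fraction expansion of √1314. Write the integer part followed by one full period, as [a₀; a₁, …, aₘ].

a₀ = ⌊√1314⌋ = 36.
With m₀=0, d₀=1 and mₖ₊₁ = dₖaₖ − mₖ, dₖ₊₁ = (n − mₖ₊₁²)/dₖ, aₖ₊₁ = ⌊(a₀+mₖ₊₁)/dₖ₊₁⌋:
  k=1: m=36, d=18, a=4
  k=2: m=36, d=1, a=72
d=1 and a=2a₀=72 at k=2, so the next step gives (m, d) = (36, 18) again — its k=1 value — and the period has length 2.

[36; 4, 72]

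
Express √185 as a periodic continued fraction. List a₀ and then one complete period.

a₀ = ⌊√185⌋ = 13.
With m₀=0, d₀=1 and mₖ₊₁ = dₖaₖ − mₖ, dₖ₊₁ = (n − mₖ₊₁²)/dₖ, aₖ₊₁ = ⌊(a₀+mₖ₊₁)/dₖ₊₁⌋:
  k=1: m=13, d=16, a=1
  k=2: m=3, d=11, a=1
  k=3: m=8, d=11, a=1
  k=4: m=3, d=16, a=1
  k=5: m=13, d=1, a=26
d=1 and a=2a₀=26 at k=5, so the next step gives (m, d) = (13, 16) again — its k=1 value — and the period has length 5.

[13; 1, 1, 1, 1, 26]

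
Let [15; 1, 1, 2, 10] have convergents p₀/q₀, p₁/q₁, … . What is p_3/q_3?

Using pₖ = aₖpₖ₋₁ + pₖ₋₂, qₖ = aₖqₖ₋₁ + qₖ₋₂ (with p₋₁=1, p₋₂=0, q₋₁=0, q₋₂=1):
  k=0: a=15, p=15, q=1
  k=1: a=1, p=16, q=1
  k=2: a=1, p=31, q=2
  k=3: a=2, p=78, q=5

78/5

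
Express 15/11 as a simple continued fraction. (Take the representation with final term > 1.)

15 = 1·11 + 4
11 = 2·4 + 3
4 = 1·3 + 1
3 = 3·1 + 0  (stop)
So 15/11 = [1; 2, 1, 3].

[1; 2, 1, 3]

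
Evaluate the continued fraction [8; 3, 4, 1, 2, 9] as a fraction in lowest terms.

3499/421

Using pₖ = aₖpₖ₋₁ + pₖ₋₂ and qₖ = aₖqₖ₋₁ + qₖ₋₂:
  k=0: a=8, p=8, q=1
  k=1: a=3, p=25, q=3
  k=2: a=4, p=108, q=13
  k=3: a=1, p=133, q=16
  k=4: a=2, p=374, q=45
  k=5: a=9, p=3499, q=421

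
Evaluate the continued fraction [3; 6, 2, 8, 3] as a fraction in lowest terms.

Fold from the inside: start with 3/1.
  8 + 1/3 = 25/3
  2 + 3/25 = 53/25
  6 + 25/53 = 343/53
  3 + 53/343 = 1082/343

1082/343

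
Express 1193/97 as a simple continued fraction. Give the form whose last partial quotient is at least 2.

1193 = 12×97 + 29
97 = 3×29 + 10
29 = 2×10 + 9
10 = 1×9 + 1
9 = 9×1 + 0  (stop)
So 1193/97 = [12; 3, 2, 1, 9].

[12; 3, 2, 1, 9]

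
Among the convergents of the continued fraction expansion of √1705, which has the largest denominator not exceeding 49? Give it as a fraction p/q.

991/24

√1705 = [41; 3, 2, 3, 82, …] (period length 4).
Convergents:
  p_0/q_0 = 41/1
  p_1/q_1 = 124/3
  p_2/q_2 = 289/7
  p_3/q_3 = 991/24
  p_4/q_4 = 81551/1975
q_3 = 24 ≤ 49 < 1975 = q_4, so the answer is 991/24.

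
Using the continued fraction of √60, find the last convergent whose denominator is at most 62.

457/59

√60 = [7; 1, 2, 1, 14, …] (period length 4).
Convergents:
  p_0/q_0 = 7/1
  p_1/q_1 = 8/1
  p_2/q_2 = 23/3
  p_3/q_3 = 31/4
  p_4/q_4 = 457/59
  p_5/q_5 = 488/63
q_4 = 59 ≤ 62 < 63 = q_5, so the answer is 457/59.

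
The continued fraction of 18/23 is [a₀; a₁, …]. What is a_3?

1

18 = 0·23 + 18   →  a_0 = 0
23 = 1·18 + 5   →  a_1 = 1
18 = 3·5 + 3   →  a_2 = 3
5 = 1·3 + 2   →  a_3 = 1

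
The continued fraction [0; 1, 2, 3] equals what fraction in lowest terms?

Fold from the inside: start with 3/1.
  2 + 1/3 = 7/3
  1 + 3/7 = 10/7
  0 + 7/10 = 7/10

7/10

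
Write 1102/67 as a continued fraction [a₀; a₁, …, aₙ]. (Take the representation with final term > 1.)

[16; 2, 4, 3, 2]

1102 = 16×67 + 30
67 = 2×30 + 7
30 = 4×7 + 2
7 = 3×2 + 1
2 = 2×1 + 0  (stop)
So 1102/67 = [16; 2, 4, 3, 2].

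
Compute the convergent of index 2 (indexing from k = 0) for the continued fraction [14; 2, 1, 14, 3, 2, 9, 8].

Using pₖ = aₖpₖ₋₁ + pₖ₋₂, qₖ = aₖqₖ₋₁ + qₖ₋₂ (with p₋₁=1, p₋₂=0, q₋₁=0, q₋₂=1):
  k=0: a=14, p=14, q=1
  k=1: a=2, p=29, q=2
  k=2: a=1, p=43, q=3

43/3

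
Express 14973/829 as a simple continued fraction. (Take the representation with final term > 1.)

[18; 16, 3, 1, 12]

14973 = 18×829 + 51
829 = 16×51 + 13
51 = 3×13 + 12
13 = 1×12 + 1
12 = 12×1 + 0  (stop)
So 14973/829 = [18; 16, 3, 1, 12].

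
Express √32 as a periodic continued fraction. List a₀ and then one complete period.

a₀ = ⌊√32⌋ = 5.
With m₀=0, d₀=1 and mₖ₊₁ = dₖaₖ − mₖ, dₖ₊₁ = (n − mₖ₊₁²)/dₖ, aₖ₊₁ = ⌊(a₀+mₖ₊₁)/dₖ₊₁⌋:
  k=1: m=5, d=7, a=1
  k=2: m=2, d=4, a=1
  k=3: m=2, d=7, a=1
  k=4: m=5, d=1, a=10
d=1 and a=2a₀=10 at k=4, so the next step gives (m, d) = (5, 7) again — its k=1 value — and the period has length 4.

[5; 1, 1, 1, 10]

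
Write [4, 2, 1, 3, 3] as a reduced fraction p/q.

157/36

Fold from the inside: start with 3/1.
  3 + 1/3 = 10/3
  1 + 3/10 = 13/10
  2 + 10/13 = 36/13
  4 + 13/36 = 157/36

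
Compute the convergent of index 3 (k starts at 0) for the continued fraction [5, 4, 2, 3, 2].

162/31

Using pₖ = aₖpₖ₋₁ + pₖ₋₂, qₖ = aₖqₖ₋₁ + qₖ₋₂ (with p₋₁=1, p₋₂=0, q₋₁=0, q₋₂=1):
  k=0: a=5, p=5, q=1
  k=1: a=4, p=21, q=4
  k=2: a=2, p=47, q=9
  k=3: a=3, p=162, q=31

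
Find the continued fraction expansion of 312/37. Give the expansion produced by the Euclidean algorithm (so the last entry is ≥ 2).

312 = 8×37 + 16
37 = 2×16 + 5
16 = 3×5 + 1
5 = 5×1 + 0  (stop)
So 312/37 = [8; 2, 3, 5].

[8; 2, 3, 5]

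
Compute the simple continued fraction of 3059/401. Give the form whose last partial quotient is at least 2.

[7; 1, 1, 1, 2, 4, 5, 2]

3059 = 7×401 + 252
401 = 1×252 + 149
252 = 1×149 + 103
149 = 1×103 + 46
103 = 2×46 + 11
46 = 4×11 + 2
11 = 5×2 + 1
2 = 2×1 + 0  (stop)
So 3059/401 = [7; 1, 1, 1, 2, 4, 5, 2].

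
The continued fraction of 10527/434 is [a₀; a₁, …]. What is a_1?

3

10527 = 24·434 + 111   →  a_0 = 24
434 = 3·111 + 101   →  a_1 = 3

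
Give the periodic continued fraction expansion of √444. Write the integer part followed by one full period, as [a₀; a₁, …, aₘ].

[21; 14, 42]

a₀ = ⌊√444⌋ = 21.
With m₀=0, d₀=1 and mₖ₊₁ = dₖaₖ − mₖ, dₖ₊₁ = (n − mₖ₊₁²)/dₖ, aₖ₊₁ = ⌊(a₀+mₖ₊₁)/dₖ₊₁⌋:
  k=1: m=21, d=3, a=14
  k=2: m=21, d=1, a=42
d=1 and a=2a₀=42 at k=2, so the next step gives (m, d) = (21, 3) again — its k=1 value — and the period has length 2.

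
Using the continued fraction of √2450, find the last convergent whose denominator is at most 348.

9751/197

√2450 = [49; 2, 98, …] (period length 2).
Convergents:
  p_0/q_0 = 49/1
  p_1/q_1 = 99/2
  p_2/q_2 = 9751/197
  p_3/q_3 = 19601/396
q_2 = 197 ≤ 348 < 396 = q_3, so the answer is 9751/197.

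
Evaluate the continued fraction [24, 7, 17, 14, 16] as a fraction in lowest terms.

654529/27112

Using pₖ = aₖpₖ₋₁ + pₖ₋₂ and qₖ = aₖqₖ₋₁ + qₖ₋₂:
  k=0: a=24, p=24, q=1
  k=1: a=7, p=169, q=7
  k=2: a=17, p=2897, q=120
  k=3: a=14, p=40727, q=1687
  k=4: a=16, p=654529, q=27112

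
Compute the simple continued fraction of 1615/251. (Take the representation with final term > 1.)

1615 = 6*251 + 109
251 = 2*109 + 33
109 = 3*33 + 10
33 = 3*10 + 3
10 = 3*3 + 1
3 = 3*1 + 0  (stop)
So 1615/251 = [6; 2, 3, 3, 3, 3].

[6; 2, 3, 3, 3, 3]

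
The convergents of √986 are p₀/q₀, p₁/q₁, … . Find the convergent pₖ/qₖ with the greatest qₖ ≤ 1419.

19751/629

√986 = [31; 2, 2, 62, …] (period length 3).
Convergents:
  p_0/q_0 = 31/1
  p_1/q_1 = 63/2
  p_2/q_2 = 157/5
  p_3/q_3 = 9797/312
  p_4/q_4 = 19751/629
  p_5/q_5 = 49299/1570
q_4 = 629 ≤ 1419 < 1570 = q_5, so the answer is 19751/629.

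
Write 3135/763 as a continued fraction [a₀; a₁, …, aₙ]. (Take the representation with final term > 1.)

[4; 9, 5, 5, 3]

3135 = 4·763 + 83
763 = 9·83 + 16
83 = 5·16 + 3
16 = 5·3 + 1
3 = 3·1 + 0  (stop)
So 3135/763 = [4; 9, 5, 5, 3].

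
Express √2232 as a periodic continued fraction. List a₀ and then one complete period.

[47; 4, 10, 4, 94]

a₀ = ⌊√2232⌋ = 47.
With m₀=0, d₀=1 and mₖ₊₁ = dₖaₖ − mₖ, dₖ₊₁ = (n − mₖ₊₁²)/dₖ, aₖ₊₁ = ⌊(a₀+mₖ₊₁)/dₖ₊₁⌋:
  k=1: m=47, d=23, a=4
  k=2: m=45, d=9, a=10
  k=3: m=45, d=23, a=4
  k=4: m=47, d=1, a=94
d=1 and a=2a₀=94 at k=4, so the next step gives (m, d) = (47, 23) again — its k=1 value — and the period has length 4.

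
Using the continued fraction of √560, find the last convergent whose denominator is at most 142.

√560 = [23; 1, 1, 1, 46, …] (period length 4).
Convergents:
  p_0/q_0 = 23/1
  p_1/q_1 = 24/1
  p_2/q_2 = 47/2
  p_3/q_3 = 71/3
  p_4/q_4 = 3313/140
  p_5/q_5 = 3384/143
q_4 = 140 ≤ 142 < 143 = q_5, so the answer is 3313/140.

3313/140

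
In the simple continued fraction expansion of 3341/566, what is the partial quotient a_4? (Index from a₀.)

2

3341 = 5·566 + 511   →  a_0 = 5
566 = 1·511 + 55   →  a_1 = 1
511 = 9·55 + 16   →  a_2 = 9
55 = 3·16 + 7   →  a_3 = 3
16 = 2·7 + 2   →  a_4 = 2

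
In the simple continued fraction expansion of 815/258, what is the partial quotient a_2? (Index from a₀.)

815 = 3·258 + 41   →  a_0 = 3
258 = 6·41 + 12   →  a_1 = 6
41 = 3·12 + 5   →  a_2 = 3

3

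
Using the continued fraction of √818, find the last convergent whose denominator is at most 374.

8237/288

√818 = [28; 1, 1, 1, 1, 56, …] (period length 5).
Convergents:
  p_0/q_0 = 28/1
  p_1/q_1 = 29/1
  p_2/q_2 = 57/2
  p_3/q_3 = 86/3
  p_4/q_4 = 143/5
  p_5/q_5 = 8094/283
  p_6/q_6 = 8237/288
  p_7/q_7 = 16331/571
q_6 = 288 ≤ 374 < 571 = q_7, so the answer is 8237/288.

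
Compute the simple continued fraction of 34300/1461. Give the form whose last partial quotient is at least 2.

34300 = 23×1461 + 697
1461 = 2×697 + 67
697 = 10×67 + 27
67 = 2×27 + 13
27 = 2×13 + 1
13 = 13×1 + 0  (stop)
So 34300/1461 = [23; 2, 10, 2, 2, 13].

[23; 2, 10, 2, 2, 13]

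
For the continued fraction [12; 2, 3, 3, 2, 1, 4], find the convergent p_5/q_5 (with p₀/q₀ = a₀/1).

945/76

Using pₖ = aₖpₖ₋₁ + pₖ₋₂, qₖ = aₖqₖ₋₁ + qₖ₋₂ (with p₋₁=1, p₋₂=0, q₋₁=0, q₋₂=1):
  k=0: a=12, p=12, q=1
  k=1: a=2, p=25, q=2
  k=2: a=3, p=87, q=7
  k=3: a=3, p=286, q=23
  k=4: a=2, p=659, q=53
  k=5: a=1, p=945, q=76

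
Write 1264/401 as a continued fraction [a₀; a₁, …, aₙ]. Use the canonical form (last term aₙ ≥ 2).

[3; 6, 1, 1, 2, 1, 8]

1264 = 3×401 + 61
401 = 6×61 + 35
61 = 1×35 + 26
35 = 1×26 + 9
26 = 2×9 + 8
9 = 1×8 + 1
8 = 8×1 + 0  (stop)
So 1264/401 = [3; 6, 1, 1, 2, 1, 8].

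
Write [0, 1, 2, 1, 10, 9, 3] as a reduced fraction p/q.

905/1216

Fold from the inside: start with 3/1.
  9 + 1/3 = 28/3
  10 + 3/28 = 283/28
  1 + 28/283 = 311/283
  2 + 283/311 = 905/311
  1 + 311/905 = 1216/905
  0 + 905/1216 = 905/1216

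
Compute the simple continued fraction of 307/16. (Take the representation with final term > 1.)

[19; 5, 3]

307 = 19×16 + 3
16 = 5×3 + 1
3 = 3×1 + 0  (stop)
So 307/16 = [19; 5, 3].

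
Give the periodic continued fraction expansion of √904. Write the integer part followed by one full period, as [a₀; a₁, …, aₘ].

[30; 15, 60]

a₀ = ⌊√904⌋ = 30.
With m₀=0, d₀=1 and mₖ₊₁ = dₖaₖ − mₖ, dₖ₊₁ = (n − mₖ₊₁²)/dₖ, aₖ₊₁ = ⌊(a₀+mₖ₊₁)/dₖ₊₁⌋:
  k=1: m=30, d=4, a=15
  k=2: m=30, d=1, a=60
d=1 and a=2a₀=60 at k=2, so the next step gives (m, d) = (30, 4) again — its k=1 value — and the period has length 2.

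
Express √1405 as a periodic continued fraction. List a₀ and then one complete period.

a₀ = ⌊√1405⌋ = 37.
With m₀=0, d₀=1 and mₖ₊₁ = dₖaₖ − mₖ, dₖ₊₁ = (n − mₖ₊₁²)/dₖ, aₖ₊₁ = ⌊(a₀+mₖ₊₁)/dₖ₊₁⌋:
  k=1: m=37, d=36, a=2
  k=2: m=35, d=5, a=14
  k=3: m=35, d=36, a=2
  k=4: m=37, d=1, a=74
d=1 and a=2a₀=74 at k=4, so the next step gives (m, d) = (37, 36) again — its k=1 value — and the period has length 4.

[37; 2, 14, 2, 74]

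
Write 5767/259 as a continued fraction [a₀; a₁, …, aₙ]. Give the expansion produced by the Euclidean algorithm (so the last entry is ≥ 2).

5767 = 22*259 + 69
259 = 3*69 + 52
69 = 1*52 + 17
52 = 3*17 + 1
17 = 17*1 + 0  (stop)
So 5767/259 = [22; 3, 1, 3, 17].

[22; 3, 1, 3, 17]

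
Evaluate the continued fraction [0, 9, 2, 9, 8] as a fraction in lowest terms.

Using pₖ = aₖpₖ₋₁ + pₖ₋₂ and qₖ = aₖqₖ₋₁ + qₖ₋₂:
  k=0: a=0, p=0, q=1
  k=1: a=9, p=1, q=9
  k=2: a=2, p=2, q=19
  k=3: a=9, p=19, q=180
  k=4: a=8, p=154, q=1459

154/1459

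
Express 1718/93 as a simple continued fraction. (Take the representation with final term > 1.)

[18; 2, 8, 1, 4]

1718 = 18*93 + 44
93 = 2*44 + 5
44 = 8*5 + 4
5 = 1*4 + 1
4 = 4*1 + 0  (stop)
So 1718/93 = [18; 2, 8, 1, 4].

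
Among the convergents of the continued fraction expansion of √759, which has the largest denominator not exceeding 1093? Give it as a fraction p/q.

√759 = [27; 1, 1, 4, 1, 1, 54, …] (period length 6).
Convergents:
  p_0/q_0 = 27/1
  p_1/q_1 = 28/1
  p_2/q_2 = 55/2
  p_3/q_3 = 248/9
  p_4/q_4 = 303/11
  p_5/q_5 = 551/20
  p_6/q_6 = 30057/1091
  p_7/q_7 = 30608/1111
q_6 = 1091 ≤ 1093 < 1111 = q_7, so the answer is 30057/1091.

30057/1091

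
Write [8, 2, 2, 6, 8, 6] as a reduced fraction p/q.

13433/1598

Using pₖ = aₖpₖ₋₁ + pₖ₋₂ and qₖ = aₖqₖ₋₁ + qₖ₋₂:
  k=0: a=8, p=8, q=1
  k=1: a=2, p=17, q=2
  k=2: a=2, p=42, q=5
  k=3: a=6, p=269, q=32
  k=4: a=8, p=2194, q=261
  k=5: a=6, p=13433, q=1598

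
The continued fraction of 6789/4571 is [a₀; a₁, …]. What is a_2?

16

6789 = 1·4571 + 2218   →  a_0 = 1
4571 = 2·2218 + 135   →  a_1 = 2
2218 = 16·135 + 58   →  a_2 = 16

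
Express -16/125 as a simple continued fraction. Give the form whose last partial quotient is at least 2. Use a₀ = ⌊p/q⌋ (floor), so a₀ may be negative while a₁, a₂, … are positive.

[-1; 1, 6, 1, 4, 3]

-16 = -1*125 + 109
125 = 1*109 + 16
109 = 6*16 + 13
16 = 1*13 + 3
13 = 4*3 + 1
3 = 3*1 + 0  (stop)
So -16/125 = [-1; 1, 6, 1, 4, 3].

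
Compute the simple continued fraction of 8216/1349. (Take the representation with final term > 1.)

8216 = 6·1349 + 122
1349 = 11·122 + 7
122 = 17·7 + 3
7 = 2·3 + 1
3 = 3·1 + 0  (stop)
So 8216/1349 = [6; 11, 17, 2, 3].

[6; 11, 17, 2, 3]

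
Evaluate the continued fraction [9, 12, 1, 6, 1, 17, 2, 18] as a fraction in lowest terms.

635174/69971

Using pₖ = aₖpₖ₋₁ + pₖ₋₂ and qₖ = aₖqₖ₋₁ + qₖ₋₂:
  k=0: a=9, p=9, q=1
  k=1: a=12, p=109, q=12
  k=2: a=1, p=118, q=13
  k=3: a=6, p=817, q=90
  k=4: a=1, p=935, q=103
  k=5: a=17, p=16712, q=1841
  k=6: a=2, p=34359, q=3785
  k=7: a=18, p=635174, q=69971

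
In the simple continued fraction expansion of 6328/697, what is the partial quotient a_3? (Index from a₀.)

2

6328 = 9·697 + 55   →  a_0 = 9
697 = 12·55 + 37   →  a_1 = 12
55 = 1·37 + 18   →  a_2 = 1
37 = 2·18 + 1   →  a_3 = 2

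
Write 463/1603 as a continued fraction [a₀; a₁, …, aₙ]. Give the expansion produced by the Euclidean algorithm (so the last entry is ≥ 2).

463 = 0*1603 + 463
1603 = 3*463 + 214
463 = 2*214 + 35
214 = 6*35 + 4
35 = 8*4 + 3
4 = 1*3 + 1
3 = 3*1 + 0  (stop)
So 463/1603 = [0; 3, 2, 6, 8, 1, 3].

[0; 3, 2, 6, 8, 1, 3]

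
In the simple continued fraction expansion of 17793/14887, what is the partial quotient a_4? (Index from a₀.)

17793 = 1·14887 + 2906   →  a_0 = 1
14887 = 5·2906 + 357   →  a_1 = 5
2906 = 8·357 + 50   →  a_2 = 8
357 = 7·50 + 7   →  a_3 = 7
50 = 7·7 + 1   →  a_4 = 7

7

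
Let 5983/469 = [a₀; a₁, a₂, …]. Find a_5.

5983 = 12·469 + 355   →  a_0 = 12
469 = 1·355 + 114   →  a_1 = 1
355 = 3·114 + 13   →  a_2 = 3
114 = 8·13 + 10   →  a_3 = 8
13 = 1·10 + 3   →  a_4 = 1
10 = 3·3 + 1   →  a_5 = 3

3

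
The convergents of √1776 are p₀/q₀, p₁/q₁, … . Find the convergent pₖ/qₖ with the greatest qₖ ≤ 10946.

174049/4130

√1776 = [42; 7, 84, …] (period length 2).
Convergents:
  p_0/q_0 = 42/1
  p_1/q_1 = 295/7
  p_2/q_2 = 24822/589
  p_3/q_3 = 174049/4130
  p_4/q_4 = 14644938/347509
q_3 = 4130 ≤ 10946 < 347509 = q_4, so the answer is 174049/4130.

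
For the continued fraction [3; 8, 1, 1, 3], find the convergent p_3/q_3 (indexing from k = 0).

Using pₖ = aₖpₖ₋₁ + pₖ₋₂, qₖ = aₖqₖ₋₁ + qₖ₋₂ (with p₋₁=1, p₋₂=0, q₋₁=0, q₋₂=1):
  k=0: a=3, p=3, q=1
  k=1: a=8, p=25, q=8
  k=2: a=1, p=28, q=9
  k=3: a=1, p=53, q=17

53/17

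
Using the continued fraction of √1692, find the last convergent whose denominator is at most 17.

617/15

√1692 = [41; 7, 2, 7, 82, …] (period length 4).
Convergents:
  p_0/q_0 = 41/1
  p_1/q_1 = 288/7
  p_2/q_2 = 617/15
  p_3/q_3 = 4607/112
q_2 = 15 ≤ 17 < 112 = q_3, so the answer is 617/15.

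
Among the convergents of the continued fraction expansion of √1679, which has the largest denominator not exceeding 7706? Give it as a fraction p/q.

137719/3361

√1679 = [40; 1, 39, 1, 80, …] (period length 4).
Convergents:
  p_0/q_0 = 40/1
  p_1/q_1 = 41/1
  p_2/q_2 = 1639/40
  p_3/q_3 = 1680/41
  p_4/q_4 = 136039/3320
  p_5/q_5 = 137719/3361
  p_6/q_6 = 5507080/134399
q_5 = 3361 ≤ 7706 < 134399 = q_6, so the answer is 137719/3361.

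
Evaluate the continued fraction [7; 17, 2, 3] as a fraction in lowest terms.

861/122

Fold from the inside: start with 3/1.
  2 + 1/3 = 7/3
  17 + 3/7 = 122/7
  7 + 7/122 = 861/122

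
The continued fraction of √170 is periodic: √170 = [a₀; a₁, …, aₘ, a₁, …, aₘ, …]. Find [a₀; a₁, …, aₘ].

a₀ = ⌊√170⌋ = 13.
With m₀=0, d₀=1 and mₖ₊₁ = dₖaₖ − mₖ, dₖ₊₁ = (n − mₖ₊₁²)/dₖ, aₖ₊₁ = ⌊(a₀+mₖ₊₁)/dₖ₊₁⌋:
  k=1: m=13, d=1, a=26
d=1 and a=2a₀=26 at k=1, so the next step gives (m, d) = (13, 1) again — its k=1 value — and the period has length 1.

[13; 26]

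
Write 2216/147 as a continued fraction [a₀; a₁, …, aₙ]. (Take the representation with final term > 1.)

[15; 13, 2, 1, 3]

2216 = 15·147 + 11
147 = 13·11 + 4
11 = 2·4 + 3
4 = 1·3 + 1
3 = 3·1 + 0  (stop)
So 2216/147 = [15; 13, 2, 1, 3].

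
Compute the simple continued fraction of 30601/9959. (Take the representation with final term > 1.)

30601 = 3×9959 + 724
9959 = 13×724 + 547
724 = 1×547 + 177
547 = 3×177 + 16
177 = 11×16 + 1
16 = 16×1 + 0  (stop)
So 30601/9959 = [3; 13, 1, 3, 11, 16].

[3; 13, 1, 3, 11, 16]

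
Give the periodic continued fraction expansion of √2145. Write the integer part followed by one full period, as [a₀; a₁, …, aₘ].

a₀ = ⌊√2145⌋ = 46.
With m₀=0, d₀=1 and mₖ₊₁ = dₖaₖ − mₖ, dₖ₊₁ = (n − mₖ₊₁²)/dₖ, aₖ₊₁ = ⌊(a₀+mₖ₊₁)/dₖ₊₁⌋:
  k=1: m=46, d=29, a=3
  k=2: m=41, d=16, a=5
  k=3: m=39, d=39, a=2
  k=4: m=39, d=16, a=5
  k=5: m=41, d=29, a=3
  k=6: m=46, d=1, a=92
d=1 and a=2a₀=92 at k=6, so the next step gives (m, d) = (46, 29) again — its k=1 value — and the period has length 6.

[46; 3, 5, 2, 5, 3, 92]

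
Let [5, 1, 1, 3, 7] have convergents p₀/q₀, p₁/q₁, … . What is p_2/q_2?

11/2

Using pₖ = aₖpₖ₋₁ + pₖ₋₂, qₖ = aₖqₖ₋₁ + qₖ₋₂ (with p₋₁=1, p₋₂=0, q₋₁=0, q₋₂=1):
  k=0: a=5, p=5, q=1
  k=1: a=1, p=6, q=1
  k=2: a=1, p=11, q=2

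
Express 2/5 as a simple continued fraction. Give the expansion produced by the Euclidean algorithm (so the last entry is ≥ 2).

[0; 2, 2]

2 = 0*5 + 2
5 = 2*2 + 1
2 = 2*1 + 0  (stop)
So 2/5 = [0; 2, 2].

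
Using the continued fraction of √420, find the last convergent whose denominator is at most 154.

1660/81

√420 = [20; 2, 40, …] (period length 2).
Convergents:
  p_0/q_0 = 20/1
  p_1/q_1 = 41/2
  p_2/q_2 = 1660/81
  p_3/q_3 = 3361/164
q_2 = 81 ≤ 154 < 164 = q_3, so the answer is 1660/81.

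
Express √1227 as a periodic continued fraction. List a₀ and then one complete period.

[35; 35, 70]

a₀ = ⌊√1227⌋ = 35.
With m₀=0, d₀=1 and mₖ₊₁ = dₖaₖ − mₖ, dₖ₊₁ = (n − mₖ₊₁²)/dₖ, aₖ₊₁ = ⌊(a₀+mₖ₊₁)/dₖ₊₁⌋:
  k=1: m=35, d=2, a=35
  k=2: m=35, d=1, a=70
d=1 and a=2a₀=70 at k=2, so the next step gives (m, d) = (35, 2) again — its k=1 value — and the period has length 2.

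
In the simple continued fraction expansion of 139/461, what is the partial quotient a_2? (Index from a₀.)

139 = 0·461 + 139   →  a_0 = 0
461 = 3·139 + 44   →  a_1 = 3
139 = 3·44 + 7   →  a_2 = 3

3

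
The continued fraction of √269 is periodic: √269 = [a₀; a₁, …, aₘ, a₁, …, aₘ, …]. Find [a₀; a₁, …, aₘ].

a₀ = ⌊√269⌋ = 16.

[16; 2, 2, 32]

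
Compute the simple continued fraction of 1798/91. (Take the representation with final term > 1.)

[19; 1, 3, 7, 3]

1798 = 19×91 + 69
91 = 1×69 + 22
69 = 3×22 + 3
22 = 7×3 + 1
3 = 3×1 + 0  (stop)
So 1798/91 = [19; 1, 3, 7, 3].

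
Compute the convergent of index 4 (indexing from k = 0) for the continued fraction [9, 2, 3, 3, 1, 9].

283/30

Using pₖ = aₖpₖ₋₁ + pₖ₋₂, qₖ = aₖqₖ₋₁ + qₖ₋₂ (with p₋₁=1, p₋₂=0, q₋₁=0, q₋₂=1):
  k=0: a=9, p=9, q=1
  k=1: a=2, p=19, q=2
  k=2: a=3, p=66, q=7
  k=3: a=3, p=217, q=23
  k=4: a=1, p=283, q=30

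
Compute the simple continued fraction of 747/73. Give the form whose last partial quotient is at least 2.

747 = 10·73 + 17
73 = 4·17 + 5
17 = 3·5 + 2
5 = 2·2 + 1
2 = 2·1 + 0  (stop)
So 747/73 = [10; 4, 3, 2, 2].

[10; 4, 3, 2, 2]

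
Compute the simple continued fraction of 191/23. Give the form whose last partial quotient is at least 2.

[8; 3, 3, 2]

191 = 8×23 + 7
23 = 3×7 + 2
7 = 3×2 + 1
2 = 2×1 + 0  (stop)
So 191/23 = [8; 3, 3, 2].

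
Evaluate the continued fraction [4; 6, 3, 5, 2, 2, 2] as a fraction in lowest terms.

Using pₖ = aₖpₖ₋₁ + pₖ₋₂ and qₖ = aₖqₖ₋₁ + qₖ₋₂:
  k=0: a=4, p=4, q=1
  k=1: a=6, p=25, q=6
  k=2: a=3, p=79, q=19
  k=3: a=5, p=420, q=101
  k=4: a=2, p=919, q=221
  k=5: a=2, p=2258, q=543
  k=6: a=2, p=5435, q=1307

5435/1307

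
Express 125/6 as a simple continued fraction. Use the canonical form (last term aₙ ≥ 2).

125 = 20*6 + 5
6 = 1*5 + 1
5 = 5*1 + 0  (stop)
So 125/6 = [20; 1, 5].

[20; 1, 5]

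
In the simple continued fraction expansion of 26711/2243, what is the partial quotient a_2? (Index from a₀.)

26711 = 11·2243 + 2038   →  a_0 = 11
2243 = 1·2038 + 205   →  a_1 = 1
2038 = 9·205 + 193   →  a_2 = 9

9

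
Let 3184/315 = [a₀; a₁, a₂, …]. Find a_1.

9

3184 = 10·315 + 34   →  a_0 = 10
315 = 9·34 + 9   →  a_1 = 9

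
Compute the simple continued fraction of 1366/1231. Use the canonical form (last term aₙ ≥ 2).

[1; 9, 8, 2, 3, 2]

1366 = 1*1231 + 135
1231 = 9*135 + 16
135 = 8*16 + 7
16 = 2*7 + 2
7 = 3*2 + 1
2 = 2*1 + 0  (stop)
So 1366/1231 = [1; 9, 8, 2, 3, 2].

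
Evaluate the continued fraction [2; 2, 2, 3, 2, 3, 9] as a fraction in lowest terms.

3001/1245

Using pₖ = aₖpₖ₋₁ + pₖ₋₂ and qₖ = aₖqₖ₋₁ + qₖ₋₂:
  k=0: a=2, p=2, q=1
  k=1: a=2, p=5, q=2
  k=2: a=2, p=12, q=5
  k=3: a=3, p=41, q=17
  k=4: a=2, p=94, q=39
  k=5: a=3, p=323, q=134
  k=6: a=9, p=3001, q=1245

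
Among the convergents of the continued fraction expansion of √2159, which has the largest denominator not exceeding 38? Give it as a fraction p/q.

1301/28

√2159 = [46; 2, 6, 1, 1, 1, 6, 2, 92, …] (period length 8).
Convergents:
  p_0/q_0 = 46/1
  p_1/q_1 = 93/2
  p_2/q_2 = 604/13
  p_3/q_3 = 697/15
  p_4/q_4 = 1301/28
  p_5/q_5 = 1998/43
q_4 = 28 ≤ 38 < 43 = q_5, so the answer is 1301/28.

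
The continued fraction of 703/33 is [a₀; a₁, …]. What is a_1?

3

703 = 21·33 + 10   →  a_0 = 21
33 = 3·10 + 3   →  a_1 = 3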